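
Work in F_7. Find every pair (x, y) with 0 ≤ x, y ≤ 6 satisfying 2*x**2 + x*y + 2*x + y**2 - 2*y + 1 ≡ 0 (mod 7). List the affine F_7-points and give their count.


Affine F_7-points: {(0, 1), (1, 2), (1, 6), (2, 1), (2, 6), (4, 2), (4, 3)}; count = 7.

For each of the 49 pairs (x, y) ∈ F_7², evaluate f(x, y) mod 7. Record the zeros.
  x = 0: [0↦1, 1↦0, 2↦1, 3↦4, 4↦2, 5↦2, 6↦4]  zeros at y ∈ {1}
  x = 1: [0↦5, 1↦5, 2↦0, 3↦4, 4↦3, 5↦4, 6↦0]  zeros at y ∈ {2, 6}
  x = 2: [0↦6, 1↦0, 2↦3, 3↦1, 4↦1, 5↦3, 6↦0]  zeros at y ∈ {1, 6}
  x = 3: [0↦4, 1↦6, 2↦3, 3↦2, 4↦3, 5↦6, 6↦4]  zeros at y ∈ ∅
  x = 4: [0↦6, 1↦2, 2↦0, 3↦0, 4↦2, 5↦6, 6↦5]  zeros at y ∈ {2, 3}
  x = 5: [0↦5, 1↦2, 2↦1, 3↦2, 4↦5, 5↦3, 6↦3]  zeros at y ∈ ∅
  x = 6: [0↦1, 1↦6, 2↦6, 3↦1, 4↦5, 5↦4, 6↦5]  zeros at y ∈ ∅
Collecting zeros: affine points = {(0, 1), (1, 2), (1, 6), (2, 1), (2, 6), (4, 2), (4, 3)}.
Total count |C(F_7)_aff| = 7.


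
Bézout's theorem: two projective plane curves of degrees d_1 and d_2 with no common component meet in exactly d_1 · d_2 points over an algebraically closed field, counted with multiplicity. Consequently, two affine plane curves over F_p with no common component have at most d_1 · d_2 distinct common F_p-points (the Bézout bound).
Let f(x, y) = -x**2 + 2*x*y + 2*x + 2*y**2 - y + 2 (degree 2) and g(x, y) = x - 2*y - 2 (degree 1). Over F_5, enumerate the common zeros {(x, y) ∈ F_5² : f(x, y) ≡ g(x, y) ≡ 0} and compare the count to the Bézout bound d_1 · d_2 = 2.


Common zeros: {(0, 4)}; count = 1; Bézout bound = 2.

deg(f) = 2, deg(g) = 1, so Bézout bound = 2.
Scan x ∈ F_5. For each x, list the y ∈ F_5 with f(x, y) ≡ 0 and those with g(x, y) ≡ 0 (mod 5); the common zeros in that column are the intersection.
  x = 0: f ≡ 0 at y ∈ {4}; g ≡ 0 at y ∈ {4}; common: {4}.
  x = 1: f ≡ 0 at y ∈ ∅; g ≡ 0 at y ∈ {2}; common: ∅.
  x = 2: f ≡ 0 at y ∈ ∅; g ≡ 0 at y ∈ {0}; common: ∅.
  x = 3: f ≡ 0 at y ∈ ∅; g ≡ 0 at y ∈ {3}; common: ∅.
  x = 4: f ≡ 0 at y ∈ ∅; g ≡ 0 at y ∈ {1}; common: ∅.
Collecting: common zeros = {(0, 4)}, so the count is 1.
Comparison with the Bézout bound: 1 ≤ 2 = deg(f)·deg(g), as expected for curves with no common component (the affine F_5-count falls short of the bound because intersections may lie at infinity, over extension fields, or carry multiplicity).


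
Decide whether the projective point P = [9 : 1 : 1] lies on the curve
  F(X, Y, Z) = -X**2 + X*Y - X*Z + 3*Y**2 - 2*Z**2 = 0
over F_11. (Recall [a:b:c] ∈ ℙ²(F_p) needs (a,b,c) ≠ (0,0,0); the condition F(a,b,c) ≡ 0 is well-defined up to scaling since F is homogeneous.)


F(9,1,1) ≡ 8 (mod 11); P is NOT on the curve.

Evaluate F(9, 1, 1) term-by-term (mod 11).
  -X**2 ↦ -1·81·1·1 = -81
  X*Y ↦ 1·9·1·1 = 9
  -X*Z ↦ -1·9·1·1 = -9
  3*Y**2 ↦ 3·1·1·1 = 3
  -2*Z**2 ↦ -2·1·1·1 = -2
Sum: F(9, 1, 1) = (-81) + (9) + (-9) + (3) + (-2) = -80.
Reducing mod 11: -80 ≡ 8 (mod 11).
Since F(a, b, c) ≡ 8 ≠ 0 (mod 11), P does NOT lie on the curve.


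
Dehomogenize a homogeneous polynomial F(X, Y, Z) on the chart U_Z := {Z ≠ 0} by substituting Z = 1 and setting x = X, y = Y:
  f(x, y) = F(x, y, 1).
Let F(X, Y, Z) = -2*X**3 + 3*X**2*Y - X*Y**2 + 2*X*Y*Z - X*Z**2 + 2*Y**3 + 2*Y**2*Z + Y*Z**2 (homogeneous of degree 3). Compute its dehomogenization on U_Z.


f(x, y) = -2*x**3 + 3*x**2*y - x*y**2 + 2*x*y - x + 2*y**3 + 2*y**2 + y

On U_Z we set Z = 1. Each monomial c·X^i·Y^j·Z^k in F becomes c·x^i·y^j·1^k = c·x^i·y^j.
Substituting Z = 1: F(X, Y, 1) = -2*x**3 + 3*x**2*y - x*y**2 + 2*x*y - x + 2*y**3 + 2*y**2 + y.
Note: deg(f) ≤ deg(F) = 3; strict inequality happens when F is divisible by Z (lost terms).


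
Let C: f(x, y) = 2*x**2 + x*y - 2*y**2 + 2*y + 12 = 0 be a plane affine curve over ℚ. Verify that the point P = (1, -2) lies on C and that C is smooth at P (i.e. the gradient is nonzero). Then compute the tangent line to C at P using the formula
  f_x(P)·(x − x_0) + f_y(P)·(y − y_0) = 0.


Tangent line at P: 2*x + 11*y + 20 = 0.

Step 1: f(1, -2) = 0, so P lies on C.
Step 2: partial derivatives
  f_x(x, y) = 4*x + y, f_y(x, y) = x - 4*y + 2.
  f_x(P) = 2, f_y(P) = 11 (gradient nonzero, so P is smooth).
Step 3: tangent line at P: 2·(x − 1) + 11·(y − -2) = 0.
Expanding: 2*x + 11*y + 20 = 0.


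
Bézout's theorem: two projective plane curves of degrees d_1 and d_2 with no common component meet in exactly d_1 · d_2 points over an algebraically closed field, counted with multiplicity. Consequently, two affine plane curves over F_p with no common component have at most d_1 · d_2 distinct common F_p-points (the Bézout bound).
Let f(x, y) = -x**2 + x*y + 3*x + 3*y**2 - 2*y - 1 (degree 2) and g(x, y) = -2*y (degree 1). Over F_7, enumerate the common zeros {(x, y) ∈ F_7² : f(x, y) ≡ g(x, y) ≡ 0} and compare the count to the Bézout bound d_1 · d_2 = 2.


Common zeros: ∅; count = 0; Bézout bound = 2.

deg(f) = 2, deg(g) = 1, so Bézout bound = 2.
Scan x ∈ F_7. For each x, list the y ∈ F_7 with f(x, y) ≡ 0 and those with g(x, y) ≡ 0 (mod 7); the common zeros in that column are the intersection.
  x = 0: f ≡ 0 at y ∈ {1, 2}; g ≡ 0 at y ∈ {0}; common: ∅.
  x = 1: f ≡ 0 at y ∈ ∅; g ≡ 0 at y ∈ {0}; common: ∅.
  x = 2: f ≡ 0 at y ∈ {3, 4}; g ≡ 0 at y ∈ {0}; common: ∅.
  x = 3: f ≡ 0 at y ∈ ∅; g ≡ 0 at y ∈ {0}; common: ∅.
  x = 4: f ≡ 0 at y ∈ {1, 3}; g ≡ 0 at y ∈ {0}; common: ∅.
  x = 5: f ≡ 0 at y ∈ {2, 4}; g ≡ 0 at y ∈ {0}; common: ∅.
  x = 6: f ≡ 0 at y ∈ ∅; g ≡ 0 at y ∈ {0}; common: ∅.
Collecting: common zeros = ∅, so the count is 0.
Comparison with the Bézout bound: 0 ≤ 2 = deg(f)·deg(g), as expected for curves with no common component (the affine F_7-count falls short of the bound because intersections may lie at infinity, over extension fields, or carry multiplicity).


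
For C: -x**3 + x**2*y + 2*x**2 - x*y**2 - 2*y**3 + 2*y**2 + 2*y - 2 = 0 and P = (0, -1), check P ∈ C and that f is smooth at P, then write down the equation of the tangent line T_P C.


Tangent line at P: -x - 8*y - 8 = 0.

Step 1: f(0, -1) = 0, so P lies on C.
Step 2: partial derivatives
  f_x(x, y) = -3*x**2 + 2*x*y + 4*x - y**2, f_y(x, y) = x**2 - 2*x*y - 6*y**2 + 4*y + 2.
  f_x(P) = -1, f_y(P) = -8 (gradient nonzero, so P is smooth).
Step 3: tangent line at P: -1·(x − 0) + -8·(y − -1) = 0.
Expanding: -x - 8*y - 8 = 0.


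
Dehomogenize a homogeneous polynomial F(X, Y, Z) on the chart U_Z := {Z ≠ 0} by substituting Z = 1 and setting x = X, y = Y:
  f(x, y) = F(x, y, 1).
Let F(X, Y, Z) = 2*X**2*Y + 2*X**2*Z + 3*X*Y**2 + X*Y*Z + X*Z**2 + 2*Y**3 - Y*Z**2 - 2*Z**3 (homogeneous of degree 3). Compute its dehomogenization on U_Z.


f(x, y) = 2*x**2*y + 2*x**2 + 3*x*y**2 + x*y + x + 2*y**3 - y - 2

On U_Z we set Z = 1. Each monomial c·X^i·Y^j·Z^k in F becomes c·x^i·y^j·1^k = c·x^i·y^j.
Substituting Z = 1: F(X, Y, 1) = 2*x**2*y + 2*x**2 + 3*x*y**2 + x*y + x + 2*y**3 - y - 2.
Note: deg(f) ≤ deg(F) = 3; strict inequality happens when F is divisible by Z (lost terms).


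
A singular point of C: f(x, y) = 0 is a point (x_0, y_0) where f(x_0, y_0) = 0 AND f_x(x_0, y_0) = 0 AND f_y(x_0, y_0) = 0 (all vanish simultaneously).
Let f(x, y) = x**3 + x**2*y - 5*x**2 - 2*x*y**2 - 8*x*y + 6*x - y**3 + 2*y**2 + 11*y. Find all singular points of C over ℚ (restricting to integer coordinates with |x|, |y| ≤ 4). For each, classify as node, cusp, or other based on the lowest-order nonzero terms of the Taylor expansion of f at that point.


Singular points: {(2, -1)}; classification: cusp.

Compute partial derivatives:
  f_x = 3*x**2 + 2*x*y - 10*x - 2*y**2 - 8*y + 6.
  f_y = x**2 - 4*x*y - 8*x - 3*y**2 + 4*y + 11.
Scan x_0 ∈ {−4, ..., 4}. For each x_0, f_y(x_0, y) is a polynomial in y; find its integer roots y ∈ {−4, ..., 4}, then test f_x and f at those candidates.
  x = -4: f_y(-4, y) = -3*y**2 + 20*y + 59; no integer root y with |y| ≤ 4.
  x = -3: f_y(-3, y) = -3*y**2 + 16*y + 44; vanishes at y ∈ {-2}. (-3, -2): f_x = 83 ≠ 0.
  x = -2: f_y(-2, y) = -3*y**2 + 12*y + 31; no integer root y with |y| ≤ 4.
  x = -1: f_y(-1, y) = -3*y**2 + 8*y + 20; no integer root y with |y| ≤ 4.
  x = 0: f_y(0, y) = -3*y**2 + 4*y + 11; no integer root y with |y| ≤ 4.
  x = 1: f_y(1, y) = 4 - 3*y**2; no integer root y with |y| ≤ 4.
  x = 2: f_y(2, y) = -3*y**2 - 4*y - 1; vanishes at y ∈ {-1}. (2, -1): f_x = 0, f = 0 — SINGULAR.
  x = 3: f_y(3, y) = -3*y**2 - 8*y - 4; vanishes at y ∈ {-2}. (3, -2): f_x = -1 ≠ 0.
  x = 4: f_y(4, y) = -3*y**2 - 12*y - 5; no integer root y with |y| ≤ 4.
Only singular point on the grid: (2, -1).
Classify: substitute x = 2 + u, y = -1 + v and expand: f = u**3 + u**2*v - 2*u*v**2 - v**3 + v**2.
No constant or linear terms (consistent with a singular point). Quadratic part: v**2. Cubic part: u**3 + u**2*v - 2*u*v**2 - v**3.
The quadratic part v**2 is a perfect square, so there is a single (double) tangent line v = 0, i.e. y = -1. Restricting the cubic part to that line (v = 0) leaves u**3 ≠ 0, so f is not divisible by v and the branch is v² ≈ -u**3 to lowest order — this is a cusp.
Classification: cusp.


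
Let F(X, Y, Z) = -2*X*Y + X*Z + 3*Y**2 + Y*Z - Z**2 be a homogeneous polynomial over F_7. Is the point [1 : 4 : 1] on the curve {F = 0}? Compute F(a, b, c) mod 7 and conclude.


F(1,4,1) ≡ 2 (mod 7); P is NOT on the curve.

Evaluate F(1, 4, 1) term-by-term (mod 7).
  -2*X*Y ↦ -2·1·4·1 = -8
  X*Z ↦ 1·1·1·1 = 1
  3*Y**2 ↦ 3·1·16·1 = 48
  Y*Z ↦ 1·1·4·1 = 4
  -Z**2 ↦ -1·1·1·1 = -1
Sum: F(1, 4, 1) = (-8) + (1) + (48) + (4) + (-1) = 44.
Reducing mod 7: 44 ≡ 2 (mod 7).
Since F(a, b, c) ≡ 2 ≠ 0 (mod 7), P does NOT lie on the curve.


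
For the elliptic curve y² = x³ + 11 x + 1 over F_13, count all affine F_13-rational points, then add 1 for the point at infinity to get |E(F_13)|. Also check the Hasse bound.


Affine points = {(0, 1), (0, 12), (1, 0), (3, 3), (3, 10), (5, 5), (5, 8), (6, 6), (6, 7), (8, 4), (8, 9), (9, 6), (9, 7), (11, 6), (11, 7)}; affine count = 15; |E(F_13)| = 16.

Discriminant check: Δ ∝ 4a³ + 27b² = 4·11³ + 27·1² = 4·1331 + 27·1 ≡ 8 (mod 13). Nonzero ⇒ E is nonsingular.
For each x ∈ F_13, compute rhs = x³ + 11·x + 1 mod 13, then count y ∈ F_13 with y² ≡ rhs.
  x = 0: rhs = 1, matching y values: 1, 12 (2 points).
  x = 1: rhs = 0, matching y values: 0 (1 points).
  x = 2: rhs = 5, matching y values: none (0 points).
  x = 3: rhs = 9, matching y values: 3, 10 (2 points).
  x = 4: rhs = 5, matching y values: none (0 points).
  x = 5: rhs = 12, matching y values: 5, 8 (2 points).
  x = 6: rhs = 10, matching y values: 6, 7 (2 points).
  x = 7: rhs = 5, matching y values: none (0 points).
  x = 8: rhs = 3, matching y values: 4, 9 (2 points).
  x = 9: rhs = 10, matching y values: 6, 7 (2 points).
  x = 10: rhs = 6, matching y values: none (0 points).
  x = 11: rhs = 10, matching y values: 6, 7 (2 points).
  x = 12: rhs = 2, matching y values: none (0 points).
Total affine count: 15.
Full point count |E(F_13)| = 15 + 1 = 16.
Hasse bound: |16 − (13+1)| = |2| = 2 ≤ 2√13 ≈ 7.2111 ✓.


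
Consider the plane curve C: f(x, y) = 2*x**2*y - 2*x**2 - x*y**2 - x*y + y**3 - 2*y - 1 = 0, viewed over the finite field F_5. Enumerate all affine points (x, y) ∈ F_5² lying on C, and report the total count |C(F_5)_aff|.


Affine F_5-points: {(0, 3), (0, 4), (3, 3), (4, 1)}; count = 4.

For each of the 25 pairs (x, y) ∈ F_5², evaluate f(x, y) mod 5. Record the zeros.
  x = 0: [0↦4, 1↦3, 2↦3, 3↦0, 4↦0]  zeros at y ∈ {3, 4}
  x = 1: [0↦2, 1↦1, 2↦4, 3↦2, 4↦1]  zeros at y ∈ ∅
  x = 2: [0↦1, 1↦4, 2↦4, 3↦2, 4↦4]  zeros at y ∈ ∅
  x = 3: [0↦1, 1↦2, 2↦3, 3↦0, 4↦4]  zeros at y ∈ {3}
  x = 4: [0↦2, 1↦0, 2↦1, 3↦1, 4↦1]  zeros at y ∈ {1}
Collecting zeros: affine points = {(0, 3), (0, 4), (3, 3), (4, 1)}.
Total count |C(F_5)_aff| = 4.


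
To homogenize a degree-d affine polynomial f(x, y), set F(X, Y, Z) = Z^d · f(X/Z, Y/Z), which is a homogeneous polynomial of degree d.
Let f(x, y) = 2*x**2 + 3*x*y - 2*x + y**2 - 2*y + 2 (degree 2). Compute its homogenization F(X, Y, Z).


F(X, Y, Z) = 2*X**2 + 3*X*Y - 2*X*Z + Y**2 - 2*Y*Z + 2*Z**2

deg(f) = 2.
Substitute x = X/Z, y = Y/Z into f, then multiply by Z^2.
  monomial 2·x^2·y^0 ↦ 2·X^2·Y^0·Z^0.
  monomial 3·x^1·y^1 ↦ 3·X^1·Y^1·Z^0.
  monomial -2·x^1·y^0 ↦ -2·X^1·Y^0·Z^1.
  monomial 1·x^0·y^2 ↦ 1·X^0·Y^2·Z^0.
  monomial -2·x^0·y^1 ↦ -2·X^0·Y^1·Z^1.
  monomial 2·x^0·y^0 ↦ 2·X^0·Y^0·Z^2.
Collecting: F(X, Y, Z) = 2*X**2 + 3*X*Y - 2*X*Z + Y**2 - 2*Y*Z + 2*Z**2.


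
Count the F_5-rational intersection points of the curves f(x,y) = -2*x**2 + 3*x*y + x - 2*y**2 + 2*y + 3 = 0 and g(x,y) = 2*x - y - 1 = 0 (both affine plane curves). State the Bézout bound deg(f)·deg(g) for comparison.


Common zeros: {(1, 1), (4, 2)}; count = 2; Bézout bound = 2.

deg(f) = 2, deg(g) = 1, so Bézout bound = 2.
Scan x ∈ F_5. For each x, list the y ∈ F_5 with f(x, y) ≡ 0 and those with g(x, y) ≡ 0 (mod 5); the common zeros in that column are the intersection.
  x = 0: f ≡ 0 at y ∈ ∅; g ≡ 0 at y ∈ {4}; common: ∅.
  x = 1: f ≡ 0 at y ∈ {1, 4}; g ≡ 0 at y ∈ {1}; common: {1}.
  x = 2: f ≡ 0 at y ∈ {2}; g ≡ 0 at y ∈ {3}; common: ∅.
  x = 3: f ≡ 0 at y ∈ {4}; g ≡ 0 at y ∈ {0}; common: ∅.
  x = 4: f ≡ 0 at y ∈ {0, 2}; g ≡ 0 at y ∈ {2}; common: {2}.
Collecting: common zeros = {(1, 1), (4, 2)}, so the count is 2.
Comparison with the Bézout bound: 2 ≤ 2 = deg(f)·deg(g), as expected for curves with no common component (the bound is attained).


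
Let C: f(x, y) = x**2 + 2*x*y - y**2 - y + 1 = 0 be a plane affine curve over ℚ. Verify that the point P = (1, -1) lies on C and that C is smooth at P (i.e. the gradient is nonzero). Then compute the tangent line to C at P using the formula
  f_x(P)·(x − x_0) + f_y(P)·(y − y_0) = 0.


Tangent line at P: 3*y + 3 = 0.

Step 1: f(1, -1) = 0, so P lies on C.
Step 2: partial derivatives
  f_x(x, y) = 2*x + 2*y, f_y(x, y) = 2*x - 2*y - 1.
  f_x(P) = 0, f_y(P) = 3 (gradient nonzero, so P is smooth).
Step 3: tangent line at P: 0·(x − 1) + 3·(y − -1) = 0.
Expanding: 3*y + 3 = 0.


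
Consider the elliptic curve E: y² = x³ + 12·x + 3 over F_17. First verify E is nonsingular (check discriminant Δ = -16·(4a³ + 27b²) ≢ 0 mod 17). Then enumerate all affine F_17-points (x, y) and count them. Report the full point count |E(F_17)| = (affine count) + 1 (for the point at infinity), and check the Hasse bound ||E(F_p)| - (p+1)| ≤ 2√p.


Affine points = {(1, 4), (1, 13), (2, 1), (2, 16), (3, 7), (3, 10), (4, 8), (4, 9), (5, 1), (5, 16), (6, 6), (6, 11), (8, 4), (8, 13), (10, 1), (10, 16), (11, 2), (11, 15), (14, 5), (14, 12)}; affine count = 20; |E(F_17)| = 21.

Discriminant check: Δ ∝ 4a³ + 27b² = 4·12³ + 27·3² = 4·1728 + 27·9 ≡ 15 (mod 17). Nonzero ⇒ E is nonsingular.
For each x ∈ F_17, compute rhs = x³ + 12·x + 3 mod 17, then count y ∈ F_17 with y² ≡ rhs.
  x = 0: rhs = 3, matching y values: none (0 points).
  x = 1: rhs = 16, matching y values: 4, 13 (2 points).
  x = 2: rhs = 1, matching y values: 1, 16 (2 points).
  x = 3: rhs = 15, matching y values: 7, 10 (2 points).
  x = 4: rhs = 13, matching y values: 8, 9 (2 points).
  x = 5: rhs = 1, matching y values: 1, 16 (2 points).
  x = 6: rhs = 2, matching y values: 6, 11 (2 points).
  x = 7: rhs = 5, matching y values: none (0 points).
  x = 8: rhs = 16, matching y values: 4, 13 (2 points).
  x = 9: rhs = 7, matching y values: none (0 points).
  x = 10: rhs = 1, matching y values: 1, 16 (2 points).
  x = 11: rhs = 4, matching y values: 2, 15 (2 points).
  x = 12: rhs = 5, matching y values: none (0 points).
  x = 13: rhs = 10, matching y values: none (0 points).
  x = 14: rhs = 8, matching y values: 5, 12 (2 points).
  x = 15: rhs = 5, matching y values: none (0 points).
  x = 16: rhs = 7, matching y values: none (0 points).
Total affine count: 20.
Full point count |E(F_17)| = 20 + 1 = 21.
Hasse bound: |21 − (17+1)| = |3| = 3 ≤ 2√17 ≈ 8.2462 ✓.


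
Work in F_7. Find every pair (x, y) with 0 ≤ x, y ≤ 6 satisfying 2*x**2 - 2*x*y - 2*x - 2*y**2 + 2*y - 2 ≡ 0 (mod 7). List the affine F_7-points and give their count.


Affine F_7-points: {(0, 3), (0, 5), (4, 1), (4, 3), (5, 1), (5, 2), (6, 4), (6, 5)}; count = 8.

For each of the 49 pairs (x, y) ∈ F_7², evaluate f(x, y) mod 7. Record the zeros.
  x = 0: [0↦5, 1↦5, 2↦1, 3↦0, 4↦2, 5↦0, 6↦1]  zeros at y ∈ {3, 5}
  x = 1: [0↦5, 1↦3, 2↦4, 3↦1, 4↦1, 5↦4, 6↦3]  zeros at y ∈ ∅
  x = 2: [0↦2, 1↦5, 2↦4, 3↦6, 4↦4, 5↦5, 6↦2]  zeros at y ∈ ∅
  x = 3: [0↦3, 1↦4, 2↦1, 3↦1, 4↦4, 5↦3, 6↦5]  zeros at y ∈ ∅
  x = 4: [0↦1, 1↦0, 2↦2, 3↦0, 4↦1, 5↦5, 6↦5]  zeros at y ∈ {1, 3}
  x = 5: [0↦3, 1↦0, 2↦0, 3↦3, 4↦2, 5↦4, 6↦2]  zeros at y ∈ {1, 2}
  x = 6: [0↦2, 1↦4, 2↦2, 3↦3, 4↦0, 5↦0, 6↦3]  zeros at y ∈ {4, 5}
Collecting zeros: affine points = {(0, 3), (0, 5), (4, 1), (4, 3), (5, 1), (5, 2), (6, 4), (6, 5)}.
Total count |C(F_7)_aff| = 8.


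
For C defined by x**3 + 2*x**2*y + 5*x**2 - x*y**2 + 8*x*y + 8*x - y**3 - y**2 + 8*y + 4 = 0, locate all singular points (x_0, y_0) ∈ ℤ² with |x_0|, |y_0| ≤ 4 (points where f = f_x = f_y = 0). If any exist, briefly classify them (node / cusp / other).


Singular points: {(-2, 0)}; classification: node.

Compute partial derivatives:
  f_x = 3*x**2 + 4*x*y + 10*x - y**2 + 8*y + 8.
  f_y = 2*x**2 - 2*x*y + 8*x - 3*y**2 - 2*y + 8.
Scan x_0 ∈ {−4, ..., 4}. For each x_0, f_y(x_0, y) is a polynomial in y; find its integer roots y ∈ {−4, ..., 4}, then test f_x and f at those candidates.
  x = -4: f_y(-4, y) = -3*y**2 + 6*y + 8; no integer root y with |y| ≤ 4.
  x = -3: f_y(-3, y) = -3*y**2 + 4*y + 2; no integer root y with |y| ≤ 4.
  x = -2: f_y(-2, y) = -3*y**2 + 2*y; vanishes at y ∈ {0}. (-2, 0): f_x = 0, f = 0 — SINGULAR.
  x = -1: f_y(-1, y) = 2 - 3*y**2; no integer root y with |y| ≤ 4.
  x = 0: f_y(0, y) = -3*y**2 - 2*y + 8; vanishes at y ∈ {-2}. (0, -2): f_x = -12 ≠ 0.
  x = 1: f_y(1, y) = -3*y**2 - 4*y + 18; no integer root y with |y| ≤ 4.
  x = 2: f_y(2, y) = -3*y**2 - 6*y + 32; no integer root y with |y| ≤ 4.
  x = 3: f_y(3, y) = -3*y**2 - 8*y + 50; no integer root y with |y| ≤ 4.
  x = 4: f_y(4, y) = -3*y**2 - 10*y + 72; no integer root y with |y| ≤ 4.
Only singular point on the grid: (-2, 0).
Classify: substitute x = -2 + u, y = 0 + v and expand: f = u**3 + 2*u**2*v - u**2 - u*v**2 - v**3 + v**2.
No constant or linear terms (consistent with a singular point). Quadratic part: -u**2 + v**2. Cubic part: u**3 + 2*u**2*v - u*v**2 - v**3.
The quadratic part v**2 - u**2 = (v − u)(v + u) splits into two distinct linear factors, so there are two distinct tangent lines y − 0 = ±(x − -2) — this is a node (ordinary double point).
Classification: node.


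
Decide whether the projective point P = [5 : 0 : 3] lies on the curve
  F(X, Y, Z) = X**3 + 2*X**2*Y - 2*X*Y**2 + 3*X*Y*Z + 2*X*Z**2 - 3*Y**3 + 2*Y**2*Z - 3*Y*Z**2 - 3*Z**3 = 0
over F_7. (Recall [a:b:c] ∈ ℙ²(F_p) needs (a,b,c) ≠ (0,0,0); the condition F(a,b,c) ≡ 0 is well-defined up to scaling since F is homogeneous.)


F(5,0,3) ≡ 1 (mod 7); P is NOT on the curve.

Evaluate F(5, 0, 3) term-by-term (mod 7).
  X**3 ↦ 1·125·1·1 = 125
  2*X**2*Y ↦ 2·25·0·1 = 0
  -2*X*Y**2 ↦ -2·5·0·1 = 0
  3*X*Y*Z ↦ 3·5·0·3 = 0
  2*X*Z**2 ↦ 2·5·1·9 = 90
  -3*Y**3 ↦ -3·1·0·1 = 0
  2*Y**2*Z ↦ 2·1·0·3 = 0
  -3*Y*Z**2 ↦ -3·1·0·9 = 0
  -3*Z**3 ↦ -3·1·1·27 = -81
Sum: F(5, 0, 3) = (125) + (0) + (0) + (0) + (90) + (0) + (0) + (0) + (-81) = 134.
Reducing mod 7: 134 ≡ 1 (mod 7).
Since F(a, b, c) ≡ 1 ≠ 0 (mod 7), P does NOT lie on the curve.


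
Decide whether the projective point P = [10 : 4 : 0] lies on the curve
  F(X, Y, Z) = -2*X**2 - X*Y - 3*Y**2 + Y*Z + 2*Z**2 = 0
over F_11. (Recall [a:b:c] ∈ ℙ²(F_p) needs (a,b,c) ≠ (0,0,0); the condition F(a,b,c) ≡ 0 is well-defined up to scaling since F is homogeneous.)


F(10,4,0) ≡ 9 (mod 11); P is NOT on the curve.

Evaluate F(10, 4, 0) term-by-term (mod 11).
  -2*X**2 ↦ -2·100·1·1 = -200
  -X*Y ↦ -1·10·4·1 = -40
  -3*Y**2 ↦ -3·1·16·1 = -48
  Y*Z ↦ 1·1·4·0 = 0
  2*Z**2 ↦ 2·1·1·0 = 0
Sum: F(10, 4, 0) = (-200) + (-40) + (-48) + (0) + (0) = -288.
Reducing mod 11: -288 ≡ 9 (mod 11).
Since F(a, b, c) ≡ 9 ≠ 0 (mod 11), P does NOT lie on the curve.


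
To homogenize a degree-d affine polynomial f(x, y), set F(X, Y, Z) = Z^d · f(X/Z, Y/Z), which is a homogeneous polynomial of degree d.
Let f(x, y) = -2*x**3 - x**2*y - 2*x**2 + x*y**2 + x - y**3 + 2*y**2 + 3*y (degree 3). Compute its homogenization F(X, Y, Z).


F(X, Y, Z) = -2*X**3 - X**2*Y - 2*X**2*Z + X*Y**2 + X*Z**2 - Y**3 + 2*Y**2*Z + 3*Y*Z**2

deg(f) = 3.
Substitute x = X/Z, y = Y/Z into f, then multiply by Z^3.
  monomial -2·x^3·y^0 ↦ -2·X^3·Y^0·Z^0.
  monomial -1·x^2·y^1 ↦ -1·X^2·Y^1·Z^0.
  monomial -2·x^2·y^0 ↦ -2·X^2·Y^0·Z^1.
  monomial 1·x^1·y^2 ↦ 1·X^1·Y^2·Z^0.
  monomial 1·x^1·y^0 ↦ 1·X^1·Y^0·Z^2.
  monomial -1·x^0·y^3 ↦ -1·X^0·Y^3·Z^0.
  monomial 2·x^0·y^2 ↦ 2·X^0·Y^2·Z^1.
  monomial 3·x^0·y^1 ↦ 3·X^0·Y^1·Z^2.
Collecting: F(X, Y, Z) = -2*X**3 - X**2*Y - 2*X**2*Z + X*Y**2 + X*Z**2 - Y**3 + 2*Y**2*Z + 3*Y*Z**2.


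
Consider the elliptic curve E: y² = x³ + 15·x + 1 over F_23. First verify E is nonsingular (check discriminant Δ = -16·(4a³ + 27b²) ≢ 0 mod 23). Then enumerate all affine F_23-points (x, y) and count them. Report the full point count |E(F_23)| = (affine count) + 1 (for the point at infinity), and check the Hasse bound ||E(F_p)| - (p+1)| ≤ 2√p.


Affine points = {(0, 1), (0, 22), (2, 4), (2, 19), (3, 2), (3, 21), (6, 10), (6, 13), (7, 9), (7, 14), (8, 9), (8, 14), (10, 1), (10, 22), (11, 5), (11, 18), (12, 0), (13, 1), (13, 22), (15, 6), (15, 17), (16, 6), (16, 17), (18, 10), (18, 13), (21, 3), (21, 20), (22, 10), (22, 13)}; affine count = 29; |E(F_23)| = 30.

Discriminant check: Δ ∝ 4a³ + 27b² = 4·15³ + 27·1² = 4·3375 + 27·1 ≡ 3 (mod 23). Nonzero ⇒ E is nonsingular.
For each x ∈ F_23, compute rhs = x³ + 15·x + 1 mod 23, then count y ∈ F_23 with y² ≡ rhs.
  x = 0: rhs = 1, matching y values: 1, 22 (2 points).
  x = 1: rhs = 17, matching y values: none (0 points).
  x = 2: rhs = 16, matching y values: 4, 19 (2 points).
  x = 3: rhs = 4, matching y values: 2, 21 (2 points).
  x = 4: rhs = 10, matching y values: none (0 points).
  x = 5: rhs = 17, matching y values: none (0 points).
  x = 6: rhs = 8, matching y values: 10, 13 (2 points).
  x = 7: rhs = 12, matching y values: 9, 14 (2 points).
  x = 8: rhs = 12, matching y values: 9, 14 (2 points).
  x = 9: rhs = 14, matching y values: none (0 points).
  x = 10: rhs = 1, matching y values: 1, 22 (2 points).
  x = 11: rhs = 2, matching y values: 5, 18 (2 points).
  x = 12: rhs = 0, matching y values: 0 (1 points).
  x = 13: rhs = 1, matching y values: 1, 22 (2 points).
  x = 14: rhs = 11, matching y values: none (0 points).
  x = 15: rhs = 13, matching y values: 6, 17 (2 points).
  x = 16: rhs = 13, matching y values: 6, 17 (2 points).
  x = 17: rhs = 17, matching y values: none (0 points).
  x = 18: rhs = 8, matching y values: 10, 13 (2 points).
  x = 19: rhs = 15, matching y values: none (0 points).
  x = 20: rhs = 21, matching y values: none (0 points).
  x = 21: rhs = 9, matching y values: 3, 20 (2 points).
  x = 22: rhs = 8, matching y values: 10, 13 (2 points).
Total affine count: 29.
Full point count |E(F_23)| = 29 + 1 = 30.
Hasse bound: |30 − (23+1)| = |6| = 6 ≤ 2√23 ≈ 9.5917 ✓.


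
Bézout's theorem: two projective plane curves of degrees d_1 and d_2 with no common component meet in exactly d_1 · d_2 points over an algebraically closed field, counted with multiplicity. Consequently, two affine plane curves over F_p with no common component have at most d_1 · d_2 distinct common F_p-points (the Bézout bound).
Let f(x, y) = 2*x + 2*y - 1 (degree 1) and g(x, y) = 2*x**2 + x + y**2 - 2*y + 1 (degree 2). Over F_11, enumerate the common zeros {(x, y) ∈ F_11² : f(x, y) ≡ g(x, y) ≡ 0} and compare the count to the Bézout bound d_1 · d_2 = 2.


Common zeros: {(5, 1), (9, 8)}; count = 2; Bézout bound = 2.

deg(f) = 1, deg(g) = 2, so Bézout bound = 2.
Scan x ∈ F_11. For each x, list the y ∈ F_11 with f(x, y) ≡ 0 and those with g(x, y) ≡ 0 (mod 11); the common zeros in that column are the intersection.
  x = 0: f ≡ 0 at y ∈ {6}; g ≡ 0 at y ∈ {1}; common: ∅.
  x = 1: f ≡ 0 at y ∈ {5}; g ≡ 0 at y ∈ ∅; common: ∅.
  x = 2: f ≡ 0 at y ∈ {4}; g ≡ 0 at y ∈ {0, 2}; common: ∅.
  x = 3: f ≡ 0 at y ∈ {3}; g ≡ 0 at y ∈ {0, 2}; common: ∅.
  x = 4: f ≡ 0 at y ∈ {2}; g ≡ 0 at y ∈ ∅; common: ∅.
  x = 5: f ≡ 0 at y ∈ {1}; g ≡ 0 at y ∈ {1}; common: {1}.
  x = 6: f ≡ 0 at y ∈ {0}; g ≡ 0 at y ∈ ∅; common: ∅.
  x = 7: f ≡ 0 at y ∈ {10}; g ≡ 0 at y ∈ {5, 8}; common: ∅.
  x = 8: f ≡ 0 at y ∈ {9}; g ≡ 0 at y ∈ ∅; common: ∅.
  x = 9: f ≡ 0 at y ∈ {8}; g ≡ 0 at y ∈ {5, 8}; common: {8}.
  x = 10: f ≡ 0 at y ∈ {7}; g ≡ 0 at y ∈ ∅; common: ∅.
Collecting: common zeros = {(5, 1), (9, 8)}, so the count is 2.
Comparison with the Bézout bound: 2 ≤ 2 = deg(f)·deg(g), as expected for curves with no common component (the bound is attained).


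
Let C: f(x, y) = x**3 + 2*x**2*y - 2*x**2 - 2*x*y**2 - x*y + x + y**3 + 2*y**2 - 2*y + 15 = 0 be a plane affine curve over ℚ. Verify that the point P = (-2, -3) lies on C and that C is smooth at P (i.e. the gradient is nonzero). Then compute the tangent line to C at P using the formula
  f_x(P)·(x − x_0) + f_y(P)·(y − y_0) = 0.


Tangent line at P: 30*x - y + 57 = 0.

Step 1: f(-2, -3) = 0, so P lies on C.
Step 2: partial derivatives
  f_x(x, y) = 3*x**2 + 4*x*y - 4*x - 2*y**2 - y + 1, f_y(x, y) = 2*x**2 - 4*x*y - x + 3*y**2 + 4*y - 2.
  f_x(P) = 30, f_y(P) = -1 (gradient nonzero, so P is smooth).
Step 3: tangent line at P: 30·(x − -2) + -1·(y − -3) = 0.
Expanding: 30*x - y + 57 = 0.


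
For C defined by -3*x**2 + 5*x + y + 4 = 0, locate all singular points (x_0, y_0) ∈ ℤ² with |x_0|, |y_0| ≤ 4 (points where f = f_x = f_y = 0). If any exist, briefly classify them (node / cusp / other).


No singular points in the scanned grid; C is smooth there.

Compute partial derivatives:
  f_x = 5 - 6*x.
  f_y = 1.
f_y = 1 is a nonzero constant, so f_y never vanishes: no point (x, y) can satisfy f = f_x = f_y = 0. In particular no (x, y) ∈ {−4, ..., 4}² is singular; the curve is smooth.


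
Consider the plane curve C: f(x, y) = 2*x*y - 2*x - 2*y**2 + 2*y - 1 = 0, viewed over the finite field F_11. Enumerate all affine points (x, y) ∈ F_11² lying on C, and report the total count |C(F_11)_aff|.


Affine F_11-points: {(1, 5), (1, 8), (5, 0), (5, 6), (6, 3), (6, 4), (7, 9), (7, 10), (8, 2), (8, 7)}; count = 10.

For each of the 121 pairs (x, y) ∈ F_11², evaluate f(x, y) mod 11. Record the zeros.
  x = 0: [0↦10, 1↦10, 2↦6, 3↦9, 4↦8, 5↦3, 6↦5, 7↦3, 8↦8, 9↦9, 10↦6]  zeros at y ∈ ∅
  x = 1: [0↦8, 1↦10, 2↦8, 3↦2, 4↦3, 5↦0, 6↦4, 7↦4, 8↦0, 9↦3, 10↦2]  zeros at y ∈ {5, 8}
  x = 2: [0↦6, 1↦10, 2↦10, 3↦6, 4↦9, 5↦8, 6↦3, 7↦5, 8↦3, 9↦8, 10↦9]  zeros at y ∈ ∅
  x = 3: [0↦4, 1↦10, 2↦1, 3↦10, 4↦4, 5↦5, 6↦2, 7↦6, 8↦6, 9↦2, 10↦5]  zeros at y ∈ ∅
  x = 4: [0↦2, 1↦10, 2↦3, 3↦3, 4↦10, 5↦2, 6↦1, 7↦7, 8↦9, 9↦7, 10↦1]  zeros at y ∈ ∅
  x = 5: [0↦0, 1↦10, 2↦5, 3↦7, 4↦5, 5↦10, 6↦0, 7↦8, 8↦1, 9↦1, 10↦8]  zeros at y ∈ {0, 6}
  x = 6: [0↦9, 1↦10, 2↦7, 3↦0, 4↦0, 5↦7, 6↦10, 7↦9, 8↦4, 9↦6, 10↦4]  zeros at y ∈ {3, 4}
  x = 7: [0↦7, 1↦10, 2↦9, 3↦4, 4↦6, 5↦4, 6↦9, 7↦10, 8↦7, 9↦0, 10↦0]  zeros at y ∈ {9, 10}
  x = 8: [0↦5, 1↦10, 2↦0, 3↦8, 4↦1, 5↦1, 6↦8, 7↦0, 8↦10, 9↦5, 10↦7]  zeros at y ∈ {2, 7}
  x = 9: [0↦3, 1↦10, 2↦2, 3↦1, 4↦7, 5↦9, 6↦7, 7↦1, 8↦2, 9↦10, 10↦3]  zeros at y ∈ ∅
  x = 10: [0↦1, 1↦10, 2↦4, 3↦5, 4↦2, 5↦6, 6↦6, 7↦2, 8↦5, 9↦4, 10↦10]  zeros at y ∈ ∅
Collecting zeros: affine points = {(1, 5), (1, 8), (5, 0), (5, 6), (6, 3), (6, 4), (7, 9), (7, 10), (8, 2), (8, 7)}.
Total count |C(F_11)_aff| = 10.


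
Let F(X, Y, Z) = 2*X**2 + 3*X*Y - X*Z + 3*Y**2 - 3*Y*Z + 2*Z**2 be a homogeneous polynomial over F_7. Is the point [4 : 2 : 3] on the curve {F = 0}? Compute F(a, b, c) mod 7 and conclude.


F(4,2,3) ≡ 0 (mod 7); P is on the curve.

Evaluate F(4, 2, 3) term-by-term (mod 7).
  2*X**2 ↦ 2·16·1·1 = 32
  3*X*Y ↦ 3·4·2·1 = 24
  -X*Z ↦ -1·4·1·3 = -12
  3*Y**2 ↦ 3·1·4·1 = 12
  -3*Y*Z ↦ -3·1·2·3 = -18
  2*Z**2 ↦ 2·1·1·9 = 18
Sum: F(4, 2, 3) = (32) + (24) + (-12) + (12) + (-18) + (18) = 56.
Reducing mod 7: 56 ≡ 0 (mod 7).
Since F(a, b, c) ≡ 0 (mod 7), P lies on the curve.


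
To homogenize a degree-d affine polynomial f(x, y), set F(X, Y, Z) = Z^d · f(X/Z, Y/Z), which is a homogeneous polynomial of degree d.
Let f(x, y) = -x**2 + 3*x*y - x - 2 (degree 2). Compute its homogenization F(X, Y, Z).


F(X, Y, Z) = -X**2 + 3*X*Y - X*Z - 2*Z**2

deg(f) = 2.
Substitute x = X/Z, y = Y/Z into f, then multiply by Z^2.
  monomial -1·x^2·y^0 ↦ -1·X^2·Y^0·Z^0.
  monomial 3·x^1·y^1 ↦ 3·X^1·Y^1·Z^0.
  monomial -1·x^1·y^0 ↦ -1·X^1·Y^0·Z^1.
  monomial -2·x^0·y^0 ↦ -2·X^0·Y^0·Z^2.
Collecting: F(X, Y, Z) = -X**2 + 3*X*Y - X*Z - 2*Z**2.


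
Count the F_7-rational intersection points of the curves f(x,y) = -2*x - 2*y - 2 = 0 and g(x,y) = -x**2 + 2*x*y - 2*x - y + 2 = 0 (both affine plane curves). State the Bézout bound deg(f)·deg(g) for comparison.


Common zeros: ∅; count = 0; Bézout bound = 2.

deg(f) = 1, deg(g) = 2, so Bézout bound = 2.
Scan x ∈ F_7. For each x, list the y ∈ F_7 with f(x, y) ≡ 0 and those with g(x, y) ≡ 0 (mod 7); the common zeros in that column are the intersection.
  x = 0: f ≡ 0 at y ∈ {6}; g ≡ 0 at y ∈ {2}; common: ∅.
  x = 1: f ≡ 0 at y ∈ {5}; g ≡ 0 at y ∈ {1}; common: ∅.
  x = 2: f ≡ 0 at y ∈ {4}; g ≡ 0 at y ∈ {2}; common: ∅.
  x = 3: f ≡ 0 at y ∈ {3}; g ≡ 0 at y ∈ {4}; common: ∅.
  x = 4: f ≡ 0 at y ∈ {2}; g ≡ 0 at y ∈ ∅; common: ∅.
  x = 5: f ≡ 0 at y ∈ {1}; g ≡ 0 at y ∈ {6}; common: ∅.
  x = 6: f ≡ 0 at y ∈ {0}; g ≡ 0 at y ∈ {1}; common: ∅.
Collecting: common zeros = ∅, so the count is 0.
Comparison with the Bézout bound: 0 ≤ 2 = deg(f)·deg(g), as expected for curves with no common component (the affine F_7-count falls short of the bound because intersections may lie at infinity, over extension fields, or carry multiplicity).


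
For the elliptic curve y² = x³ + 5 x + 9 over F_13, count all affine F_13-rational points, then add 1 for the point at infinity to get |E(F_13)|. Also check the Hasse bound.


Affine points = {(0, 3), (0, 10), (2, 1), (2, 12), (3, 5), (3, 8), (5, 4), (5, 9), (7, 6), (7, 7), (9, 4), (9, 9), (11, 2), (11, 11), (12, 4), (12, 9)}; affine count = 16; |E(F_13)| = 17.

Discriminant check: Δ ∝ 4a³ + 27b² = 4·5³ + 27·9² = 4·125 + 27·81 ≡ 9 (mod 13). Nonzero ⇒ E is nonsingular.
For each x ∈ F_13, compute rhs = x³ + 5·x + 9 mod 13, then count y ∈ F_13 with y² ≡ rhs.
  x = 0: rhs = 9, matching y values: 3, 10 (2 points).
  x = 1: rhs = 2, matching y values: none (0 points).
  x = 2: rhs = 1, matching y values: 1, 12 (2 points).
  x = 3: rhs = 12, matching y values: 5, 8 (2 points).
  x = 4: rhs = 2, matching y values: none (0 points).
  x = 5: rhs = 3, matching y values: 4, 9 (2 points).
  x = 6: rhs = 8, matching y values: none (0 points).
  x = 7: rhs = 10, matching y values: 6, 7 (2 points).
  x = 8: rhs = 2, matching y values: none (0 points).
  x = 9: rhs = 3, matching y values: 4, 9 (2 points).
  x = 10: rhs = 6, matching y values: none (0 points).
  x = 11: rhs = 4, matching y values: 2, 11 (2 points).
  x = 12: rhs = 3, matching y values: 4, 9 (2 points).
Total affine count: 16.
Full point count |E(F_13)| = 16 + 1 = 17.
Hasse bound: |17 − (13+1)| = |3| = 3 ≤ 2√13 ≈ 7.2111 ✓.


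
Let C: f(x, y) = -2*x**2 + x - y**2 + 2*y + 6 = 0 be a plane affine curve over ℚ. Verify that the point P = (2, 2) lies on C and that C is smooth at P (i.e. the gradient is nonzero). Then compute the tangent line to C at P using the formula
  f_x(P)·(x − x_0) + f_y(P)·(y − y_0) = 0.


Tangent line at P: -7*x - 2*y + 18 = 0.

Step 1: f(2, 2) = 0, so P lies on C.
Step 2: partial derivatives
  f_x(x, y) = 1 - 4*x, f_y(x, y) = 2 - 2*y.
  f_x(P) = -7, f_y(P) = -2 (gradient nonzero, so P is smooth).
Step 3: tangent line at P: -7·(x − 2) + -2·(y − 2) = 0.
Expanding: -7*x - 2*y + 18 = 0.


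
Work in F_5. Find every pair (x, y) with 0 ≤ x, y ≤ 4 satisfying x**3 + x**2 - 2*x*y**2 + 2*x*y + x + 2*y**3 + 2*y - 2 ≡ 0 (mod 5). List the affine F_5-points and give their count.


Affine F_5-points: {(1, 1), (2, 4), (3, 2)}; count = 3.

For each of the 25 pairs (x, y) ∈ F_5², evaluate f(x, y) mod 5. Record the zeros.
  x = 0: [0↦3, 1↦2, 2↦3, 3↦3, 4↦4]  zeros at y ∈ ∅
  x = 1: [0↦1, 1↦0, 2↦2, 3↦4, 4↦3]  zeros at y ∈ {1}
  x = 2: [0↦2, 1↦1, 2↦4, 3↦3, 4↦0]  zeros at y ∈ {4}
  x = 3: [0↦2, 1↦1, 2↦0, 3↦1, 4↦1]  zeros at y ∈ {2}
  x = 4: [0↦2, 1↦1, 2↦1, 3↦4, 4↦2]  zeros at y ∈ ∅
Collecting zeros: affine points = {(1, 1), (2, 4), (3, 2)}.
Total count |C(F_5)_aff| = 3.


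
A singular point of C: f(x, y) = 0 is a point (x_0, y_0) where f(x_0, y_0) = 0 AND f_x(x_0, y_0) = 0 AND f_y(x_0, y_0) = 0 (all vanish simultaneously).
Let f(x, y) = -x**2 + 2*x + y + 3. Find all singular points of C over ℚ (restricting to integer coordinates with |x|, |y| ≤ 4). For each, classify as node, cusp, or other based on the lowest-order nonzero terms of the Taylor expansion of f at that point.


No singular points in the scanned grid; C is smooth there.

Compute partial derivatives:
  f_x = 2 - 2*x.
  f_y = 1.
f_y = 1 is a nonzero constant, so f_y never vanishes: no point (x, y) can satisfy f = f_x = f_y = 0. In particular no (x, y) ∈ {−4, ..., 4}² is singular; the curve is smooth.


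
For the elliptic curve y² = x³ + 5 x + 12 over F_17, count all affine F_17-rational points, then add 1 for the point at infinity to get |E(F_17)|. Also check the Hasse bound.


Affine points = {(1, 1), (1, 16), (2, 8), (2, 9), (5, 3), (5, 14), (7, 4), (7, 13), (9, 2), (9, 15), (10, 5), (10, 12), (11, 2), (11, 15), (12, 7), (12, 10), (13, 8), (13, 9), (14, 2), (14, 15)}; affine count = 20; |E(F_17)| = 21.

Discriminant check: Δ ∝ 4a³ + 27b² = 4·5³ + 27·12² = 4·125 + 27·144 ≡ 2 (mod 17). Nonzero ⇒ E is nonsingular.
For each x ∈ F_17, compute rhs = x³ + 5·x + 12 mod 17, then count y ∈ F_17 with y² ≡ rhs.
  x = 0: rhs = 12, matching y values: none (0 points).
  x = 1: rhs = 1, matching y values: 1, 16 (2 points).
  x = 2: rhs = 13, matching y values: 8, 9 (2 points).
  x = 3: rhs = 3, matching y values: none (0 points).
  x = 4: rhs = 11, matching y values: none (0 points).
  x = 5: rhs = 9, matching y values: 3, 14 (2 points).
  x = 6: rhs = 3, matching y values: none (0 points).
  x = 7: rhs = 16, matching y values: 4, 13 (2 points).
  x = 8: rhs = 3, matching y values: none (0 points).
  x = 9: rhs = 4, matching y values: 2, 15 (2 points).
  x = 10: rhs = 8, matching y values: 5, 12 (2 points).
  x = 11: rhs = 4, matching y values: 2, 15 (2 points).
  x = 12: rhs = 15, matching y values: 7, 10 (2 points).
  x = 13: rhs = 13, matching y values: 8, 9 (2 points).
  x = 14: rhs = 4, matching y values: 2, 15 (2 points).
  x = 15: rhs = 11, matching y values: none (0 points).
  x = 16: rhs = 6, matching y values: none (0 points).
Total affine count: 20.
Full point count |E(F_17)| = 20 + 1 = 21.
Hasse bound: |21 − (17+1)| = |3| = 3 ≤ 2√17 ≈ 8.2462 ✓.


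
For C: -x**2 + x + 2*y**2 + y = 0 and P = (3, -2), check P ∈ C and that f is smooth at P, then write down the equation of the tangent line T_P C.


Tangent line at P: -5*x - 7*y + 1 = 0.

Step 1: f(3, -2) = 0, so P lies on C.
Step 2: partial derivatives
  f_x(x, y) = 1 - 2*x, f_y(x, y) = 4*y + 1.
  f_x(P) = -5, f_y(P) = -7 (gradient nonzero, so P is smooth).
Step 3: tangent line at P: -5·(x − 3) + -7·(y − -2) = 0.
Expanding: -5*x - 7*y + 1 = 0.


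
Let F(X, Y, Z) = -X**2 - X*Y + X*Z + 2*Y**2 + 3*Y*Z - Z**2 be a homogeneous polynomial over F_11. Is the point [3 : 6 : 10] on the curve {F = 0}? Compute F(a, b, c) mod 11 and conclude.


F(3,6,10) ≡ 1 (mod 11); P is NOT on the curve.

Evaluate F(3, 6, 10) term-by-term (mod 11).
  -X**2 ↦ -1·9·1·1 = -9
  -X*Y ↦ -1·3·6·1 = -18
  X*Z ↦ 1·3·1·10 = 30
  2*Y**2 ↦ 2·1·36·1 = 72
  3*Y*Z ↦ 3·1·6·10 = 180
  -Z**2 ↦ -1·1·1·100 = -100
Sum: F(3, 6, 10) = (-9) + (-18) + (30) + (72) + (180) + (-100) = 155.
Reducing mod 11: 155 ≡ 1 (mod 11).
Since F(a, b, c) ≡ 1 ≠ 0 (mod 11), P does NOT lie on the curve.


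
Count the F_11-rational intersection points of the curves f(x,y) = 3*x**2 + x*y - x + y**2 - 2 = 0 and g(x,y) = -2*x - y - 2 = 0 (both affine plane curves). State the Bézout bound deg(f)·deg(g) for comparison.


Common zeros: ∅; count = 0; Bézout bound = 2.

deg(f) = 2, deg(g) = 1, so Bézout bound = 2.
Scan x ∈ F_11. For each x, list the y ∈ F_11 with f(x, y) ≡ 0 and those with g(x, y) ≡ 0 (mod 11); the common zeros in that column are the intersection.
  x = 0: f ≡ 0 at y ∈ ∅; g ≡ 0 at y ∈ {9}; common: ∅.
  x = 1: f ≡ 0 at y ∈ {0, 10}; g ≡ 0 at y ∈ {7}; common: ∅.
  x = 2: f ≡ 0 at y ∈ {1, 8}; g ≡ 0 at y ∈ {5}; common: ∅.
  x = 3: f ≡ 0 at y ∈ {0, 8}; g ≡ 0 at y ∈ {3}; common: ∅.
  x = 4: f ≡ 0 at y ∈ ∅; g ≡ 0 at y ∈ {1}; common: ∅.
  x = 5: f ≡ 0 at y ∈ ∅; g ≡ 0 at y ∈ {10}; common: ∅.
  x = 6: f ≡ 0 at y ∈ ∅; g ≡ 0 at y ∈ {8}; common: ∅.
  x = 7: f ≡ 0 at y ∈ {5, 10}; g ≡ 0 at y ∈ {6}; common: ∅.
  x = 8: f ≡ 0 at y ∈ ∅; g ≡ 0 at y ∈ {4}; common: ∅.
  x = 9: f ≡ 0 at y ∈ {1}; g ≡ 0 at y ∈ {2}; common: ∅.
  x = 10: f ≡ 0 at y ∈ {5, 7}; g ≡ 0 at y ∈ {0}; common: ∅.
Collecting: common zeros = ∅, so the count is 0.
Comparison with the Bézout bound: 0 ≤ 2 = deg(f)·deg(g), as expected for curves with no common component (the affine F_11-count falls short of the bound because intersections may lie at infinity, over extension fields, or carry multiplicity).


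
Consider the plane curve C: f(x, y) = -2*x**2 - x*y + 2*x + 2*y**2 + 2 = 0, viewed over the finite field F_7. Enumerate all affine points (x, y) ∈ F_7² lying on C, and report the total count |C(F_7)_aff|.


Affine F_7-points: {(5, 3)}; count = 1.

For each of the 49 pairs (x, y) ∈ F_7², evaluate f(x, y) mod 7. Record the zeros.
  x = 0: [0↦2, 1↦4, 2↦3, 3↦6, 4↦6, 5↦3, 6↦4]  zeros at y ∈ ∅
  x = 1: [0↦2, 1↦3, 2↦1, 3↦3, 4↦2, 5↦5, 6↦5]  zeros at y ∈ ∅
  x = 2: [0↦5, 1↦5, 2↦2, 3↦3, 4↦1, 5↦3, 6↦2]  zeros at y ∈ ∅
  x = 3: [0↦4, 1↦3, 2↦6, 3↦6, 4↦3, 5↦4, 6↦2]  zeros at y ∈ ∅
  x = 4: [0↦6, 1↦4, 2↦6, 3↦5, 4↦1, 5↦1, 6↦5]  zeros at y ∈ ∅
  x = 5: [0↦4, 1↦1, 2↦2, 3↦0, 4↦2, 5↦1, 6↦4]  zeros at y ∈ {3}
  x = 6: [0↦5, 1↦1, 2↦1, 3↦5, 4↦6, 5↦4, 6↦6]  zeros at y ∈ ∅
Collecting zeros: affine points = {(5, 3)}.
Total count |C(F_7)_aff| = 1.


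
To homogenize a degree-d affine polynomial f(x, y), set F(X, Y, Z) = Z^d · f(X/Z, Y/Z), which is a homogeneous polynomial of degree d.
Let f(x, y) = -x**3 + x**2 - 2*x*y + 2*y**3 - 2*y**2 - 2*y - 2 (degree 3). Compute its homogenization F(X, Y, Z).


F(X, Y, Z) = -X**3 + X**2*Z - 2*X*Y*Z + 2*Y**3 - 2*Y**2*Z - 2*Y*Z**2 - 2*Z**3

deg(f) = 3.
Substitute x = X/Z, y = Y/Z into f, then multiply by Z^3.
  monomial -1·x^3·y^0 ↦ -1·X^3·Y^0·Z^0.
  monomial 1·x^2·y^0 ↦ 1·X^2·Y^0·Z^1.
  monomial -2·x^1·y^1 ↦ -2·X^1·Y^1·Z^1.
  monomial 2·x^0·y^3 ↦ 2·X^0·Y^3·Z^0.
  monomial -2·x^0·y^2 ↦ -2·X^0·Y^2·Z^1.
  monomial -2·x^0·y^1 ↦ -2·X^0·Y^1·Z^2.
  monomial -2·x^0·y^0 ↦ -2·X^0·Y^0·Z^3.
Collecting: F(X, Y, Z) = -X**3 + X**2*Z - 2*X*Y*Z + 2*Y**3 - 2*Y**2*Z - 2*Y*Z**2 - 2*Z**3.
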